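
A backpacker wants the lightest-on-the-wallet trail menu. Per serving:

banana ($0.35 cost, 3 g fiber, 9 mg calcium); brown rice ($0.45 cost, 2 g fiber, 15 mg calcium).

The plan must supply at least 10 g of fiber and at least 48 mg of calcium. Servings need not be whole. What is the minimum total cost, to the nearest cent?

$1.60

Two binding constraints pin down two serving amounts, so the optimal mix uses at most two foods. The candidates are each food alone (scaled to the tighter of fiber/calcium) and each pair with both constraints tight.
banana only: max(10/3, 48/9) = 5.333 servings → $1.87.
brown rice only: max(10/2, 48/15) = 5 servings → $2.25.
banana + brown rice with both tight: 2 servings and 2 servings → $1.60.
So the least-cost plan costs $1.60.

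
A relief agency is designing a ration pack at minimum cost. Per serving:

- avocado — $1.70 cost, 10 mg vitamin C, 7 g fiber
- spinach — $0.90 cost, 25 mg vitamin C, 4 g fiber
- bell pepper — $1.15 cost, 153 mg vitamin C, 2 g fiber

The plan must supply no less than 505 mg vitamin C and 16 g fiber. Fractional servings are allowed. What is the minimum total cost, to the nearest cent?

$5.62

A basic optimal solution has at most two foods positive. Try each food alone and each pair with both targets met exactly.
avocado only: max(505/10, 16/7) = 50.5 servings → $85.85.
spinach only: max(505/25, 16/4) = 20.2 servings → $18.18.
bell pepper only: max(505/153, 16/2) = 8 servings → $9.20.
avocado + spinach with both targets exact would need a negative amount; discard.
avocado + bell pepper with both tight: 1.368 servings and 3.211 servings → $6.02.
spinach + bell pepper with both tight: 2.559 servings and 2.883 servings → $5.62.
The minimum over all feasible corners is $5.62.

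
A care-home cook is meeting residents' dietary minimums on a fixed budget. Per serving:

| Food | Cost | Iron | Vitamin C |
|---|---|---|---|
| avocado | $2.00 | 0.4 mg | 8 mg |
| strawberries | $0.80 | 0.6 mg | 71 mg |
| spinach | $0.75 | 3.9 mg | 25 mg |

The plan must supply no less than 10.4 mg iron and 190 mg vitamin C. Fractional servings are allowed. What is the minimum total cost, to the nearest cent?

For a min-cost LP with two ≥-constraints, a basic feasible solution has at most two positive variables.
avocado only: max(10.4/0.4, 190/8) = 26 servings → $52.00.
strawberries only: max(10.4/0.6, 190/71) = 17.33 servings → $13.87.
spinach only: max(10.4/3.9, 190/25) = 7.6 servings → $5.70.
avocado + strawberries with both targets exact would need a negative amount; discard.
avocado + spinach with both tight: 22.69 servings and 0.3396 servings → $45.63.
strawberries + spinach with both tight: 1.837 servings and 2.384 servings → $3.26.
Cheapest feasible corner: $3.26.

$3.26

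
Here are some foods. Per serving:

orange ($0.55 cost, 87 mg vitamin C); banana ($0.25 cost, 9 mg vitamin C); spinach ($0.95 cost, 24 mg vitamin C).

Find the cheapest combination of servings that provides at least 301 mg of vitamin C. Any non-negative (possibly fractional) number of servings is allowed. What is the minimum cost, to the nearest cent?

Cost per mg of vitamin C: orange $0.0063, banana $0.0278, spinach $0.0396.
With no serving limits, use only orange: 301 mg / 87 mg = 3.46 servings × $0.55 = $1.90.

$1.90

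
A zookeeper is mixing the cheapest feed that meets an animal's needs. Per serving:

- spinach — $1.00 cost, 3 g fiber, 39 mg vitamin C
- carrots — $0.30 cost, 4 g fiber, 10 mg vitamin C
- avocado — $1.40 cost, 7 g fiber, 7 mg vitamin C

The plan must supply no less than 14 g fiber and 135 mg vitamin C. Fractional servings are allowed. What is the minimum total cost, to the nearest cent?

$3.51

Minimising a linear cost over {fiber ≥ 14, vitamin C ≥ 135, servings ≥ 0} — the optimum is at a vertex, using one or two foods.
spinach only: max(14/3, 135/39) = 4.667 servings → $4.67.
carrots only: max(14/4, 135/10) = 13.5 servings → $4.05.
avocado only: max(14/7, 135/7) = 19.29 servings → $27.00.
spinach + carrots with both tight: 3.175 servings and 1.119 servings → $3.51.
spinach + avocado with both tight: 3.361 servings and 0.5595 servings → $4.14.
carrots + avocado: intersection lies outside the first quadrant.
The minimum over all feasible corners is $3.51.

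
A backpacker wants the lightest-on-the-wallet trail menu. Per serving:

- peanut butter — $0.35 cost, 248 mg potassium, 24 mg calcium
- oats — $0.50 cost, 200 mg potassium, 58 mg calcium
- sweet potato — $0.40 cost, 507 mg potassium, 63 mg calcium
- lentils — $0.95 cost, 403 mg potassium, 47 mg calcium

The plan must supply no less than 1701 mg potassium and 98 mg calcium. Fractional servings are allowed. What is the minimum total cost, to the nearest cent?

$1.34

A basic optimal solution has at most two foods positive. Try each food alone and each pair with both targets met exactly.
peanut butter only: max(1701/248, 98/24) = 6.859 servings → $2.40.
oats only: max(1701/200, 98/58) = 8.505 servings → $4.25.
sweet potato only: max(1701/507, 98/63) = 3.355 servings → $1.34.
lentils only: max(1701/403, 98/47) = 4.221 servings → $4.01.
peanut butter + oats with both targets exact would need a negative amount; discard.
peanut butter + sweet potato: intersection lies outside the first quadrant.
peanut butter + lentils: intersection lies outside the first quadrant.
oats + sweet potato: intersection lies outside the first quadrant.
oats + lentils with both targets exact would need a negative amount; discard.
sweet potato + lentils with both targets exact would need a negative amount; discard.
Cheapest feasible corner: $1.34.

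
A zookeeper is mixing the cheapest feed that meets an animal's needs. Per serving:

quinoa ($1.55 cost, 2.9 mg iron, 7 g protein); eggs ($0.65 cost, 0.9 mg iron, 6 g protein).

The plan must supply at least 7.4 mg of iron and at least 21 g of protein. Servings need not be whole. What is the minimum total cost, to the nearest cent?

With two linear requirements the optimum uses one or two foods; enumerate the corners.
quinoa only: max(7.4/2.9, 21/7) = 3 servings → $4.65.
eggs only: max(7.4/0.9, 21/6) = 8.222 servings → $5.34.
quinoa + eggs with both tight: 2.297 servings and 0.8198 servings → $4.09.
So the least-cost plan costs $4.09.

$4.09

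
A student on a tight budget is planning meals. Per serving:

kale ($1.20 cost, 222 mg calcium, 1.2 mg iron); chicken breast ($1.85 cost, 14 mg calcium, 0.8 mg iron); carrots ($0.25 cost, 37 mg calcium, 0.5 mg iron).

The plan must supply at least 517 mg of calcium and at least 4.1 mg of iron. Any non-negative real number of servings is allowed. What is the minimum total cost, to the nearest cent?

$3.01

For a min-cost LP with two ≥-constraints, a basic feasible solution has at most two positive variables.
kale only: max(517/222, 4.1/1.2) = 3.417 servings → $4.10.
chicken breast only: max(517/14, 4.1/0.8) = 36.93 servings → $68.32.
carrots only: max(517/37, 4.1/0.5) = 13.97 servings → $3.49.
kale + chicken breast with both tight: 2.215 servings and 1.802 servings → $5.99.
kale + carrots with both tight: 1.604 servings and 4.351 servings → $3.01.
chicken breast + carrots: the both-tight solution has a negative serving — not a feasible corner.
Cheapest feasible corner: $3.01.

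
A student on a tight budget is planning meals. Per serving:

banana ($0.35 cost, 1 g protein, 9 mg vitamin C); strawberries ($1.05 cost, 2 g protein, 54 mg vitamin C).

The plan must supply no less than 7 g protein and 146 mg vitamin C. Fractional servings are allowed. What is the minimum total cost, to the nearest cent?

banana only: max(7/1, 146/9) = 16.22 servings → $5.68.
strawberries only: max(7/2, 146/54) = 3.5 servings → $3.67.
banana + strawberries with both tight: 2.389 servings and 2.306 servings → $3.26.
The minimum over all feasible corners is $3.26.

$3.26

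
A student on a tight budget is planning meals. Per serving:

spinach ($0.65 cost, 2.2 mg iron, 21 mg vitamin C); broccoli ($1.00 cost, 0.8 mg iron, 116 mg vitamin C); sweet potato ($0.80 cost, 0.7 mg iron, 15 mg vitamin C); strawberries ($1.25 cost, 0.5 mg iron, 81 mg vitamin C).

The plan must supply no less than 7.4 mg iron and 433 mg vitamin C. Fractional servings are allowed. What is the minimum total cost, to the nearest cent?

A basic optimal solution has at most two foods positive. Try each food alone and each pair with both targets met exactly.
spinach only: max(7.4/2.2, 433/21) = 20.62 servings → $13.40.
broccoli only: max(7.4/0.8, 433/116) = 9.25 servings → $9.25.
sweet potato only: max(7.4/0.7, 433/15) = 28.87 servings → $23.09.
strawberries only: max(7.4/0.5, 433/81) = 14.8 servings → $18.50.
spinach + broccoli with both tight: 2.148 servings and 3.344 servings → $4.74.
spinach + sweet potato: intersection lies outside the first quadrant.
spinach + strawberries with both tight: 2.283 servings and 4.754 servings → $7.43.
broccoli + sweet potato with both tight: 2.776 servings and 7.399 servings → $8.70.
broccoli + strawberries: the both-tight solution has a negative serving — not a feasible corner.
sweet potato + strawberries with both tight: 7.783 servings and 3.904 servings → $11.11.
Cheapest feasible corner: $4.74.

$4.74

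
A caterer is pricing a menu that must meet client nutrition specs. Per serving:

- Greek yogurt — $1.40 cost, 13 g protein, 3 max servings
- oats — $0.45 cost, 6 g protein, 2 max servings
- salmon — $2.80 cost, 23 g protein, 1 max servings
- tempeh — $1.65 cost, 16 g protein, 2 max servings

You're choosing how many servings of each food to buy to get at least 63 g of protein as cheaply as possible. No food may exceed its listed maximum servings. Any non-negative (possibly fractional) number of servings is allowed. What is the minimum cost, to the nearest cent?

Cost per g of protein: oats $0.0750, tempeh $0.1031, Greek yogurt $0.1077, salmon $0.1217.
Take 2 servings of oats: +12.0 g protein for $0.90 (total $0.90, still need 51.0 g).
Take 2 servings of tempeh: +32.0 g protein for $3.30 (total $4.20, still need 19.0 g).
Take 1.462 servings of Greek yogurt: +19.0 g protein for $2.05 (total $6.25, still need 0.0 g).
Greedy by cheapest-per-g is optimal for a single linear constraint, so the minimum cost is $6.25.

$6.25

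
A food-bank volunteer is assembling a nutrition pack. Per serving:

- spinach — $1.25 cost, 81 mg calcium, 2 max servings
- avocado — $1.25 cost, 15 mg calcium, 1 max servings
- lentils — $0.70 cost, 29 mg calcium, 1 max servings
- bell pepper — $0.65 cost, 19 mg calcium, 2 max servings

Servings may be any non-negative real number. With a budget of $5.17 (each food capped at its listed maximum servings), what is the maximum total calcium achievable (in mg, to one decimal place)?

Calcium per dollar: spinach 64.8, lentils 41.43, bell pepper 29.23, avocado 12.
Take 2 servings of spinach: spends $2.50, +162.0 mg calcium (running total 162.0 mg).
Take 1 serving of lentils: spends $0.70, +29.0 mg calcium (running total 191.0 mg).
Take 2 servings of bell pepper: spends $1.30, +38.0 mg calcium (running total 229.0 mg).
Take 0.536 servings of avocado: spends $0.67, +8.0 mg calcium (running total 237.0 mg).
Filling greedily by calcium-per-dollar is optimal for one linear limit, giving 237.0 mg.

237.0 mg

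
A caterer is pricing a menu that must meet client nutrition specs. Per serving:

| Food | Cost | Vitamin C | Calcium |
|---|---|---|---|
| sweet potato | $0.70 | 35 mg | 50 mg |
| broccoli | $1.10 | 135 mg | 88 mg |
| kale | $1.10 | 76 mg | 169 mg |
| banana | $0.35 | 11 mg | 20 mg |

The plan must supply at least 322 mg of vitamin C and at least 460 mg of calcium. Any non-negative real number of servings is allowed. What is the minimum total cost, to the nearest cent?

The cheapest plan sits at a corner of the feasible region — with two constraints it uses at most two foods.
sweet potato only: max(322/35, 460/50) = 9.2 servings → $6.44.
broccoli only: max(322/135, 460/88) = 5.227 servings → $5.75.
kale only: max(322/76, 460/169) = 4.237 servings → $4.66.
banana only: max(322/11, 460/20) = 29.27 servings → $10.25.
sweet potato + broccoli with both tight: 9.2 servings and 0 servings → $6.44.
sweet potato + kale with both tight: 9.2 servings and 0 servings → $6.44.
sweet potato + banana with both tight: 9.2 servings and 0 servings → $6.44.
broccoli + kale with both tight: 1.207 servings and 2.094 servings → $3.63.
broccoli + banana with both tight: 0.7968 servings and 19.49 servings → $7.70.
kale + banana with both targets exact would need a negative amount; discard.
So the least-cost plan costs $3.63.

$3.63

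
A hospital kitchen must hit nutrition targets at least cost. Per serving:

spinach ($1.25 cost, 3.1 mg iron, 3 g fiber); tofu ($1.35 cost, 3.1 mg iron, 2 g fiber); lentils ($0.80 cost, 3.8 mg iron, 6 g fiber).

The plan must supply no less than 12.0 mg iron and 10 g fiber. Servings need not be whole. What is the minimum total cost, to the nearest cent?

With two linear requirements the optimum uses one or two foods; enumerate the corners.
spinach only: max(12.0/3.1, 10/3) = 3.871 servings → $4.84.
tofu only: max(12.0/3.1, 10/2) = 5 servings → $6.75.
lentils only: max(12.0/3.8, 10/6) = 3.158 servings → $2.53.
spinach + tofu with both tight: 2.258 servings and 1.613 servings → $5.00.
spinach + lentils: intersection lies outside the first quadrant.
tofu + lentils with both tight: 3.091 servings and 0.6364 servings → $4.68.
The minimum over all feasible corners is $2.53.

$2.53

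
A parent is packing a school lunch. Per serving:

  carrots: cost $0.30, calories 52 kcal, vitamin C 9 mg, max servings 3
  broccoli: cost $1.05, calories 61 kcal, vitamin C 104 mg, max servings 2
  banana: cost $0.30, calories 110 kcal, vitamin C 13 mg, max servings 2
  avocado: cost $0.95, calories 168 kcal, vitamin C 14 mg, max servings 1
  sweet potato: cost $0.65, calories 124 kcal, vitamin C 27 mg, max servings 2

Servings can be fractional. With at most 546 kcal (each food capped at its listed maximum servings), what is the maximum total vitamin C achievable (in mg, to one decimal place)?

Vitamin C per kcal: broccoli 1.705, sweet potato 0.2177, carrots 0.1731, banana 0.1182, avocado 0.08333.
Take 2 servings of broccoli: uses 122 kcal, +208.0 mg vitamin C (running total 208.0 mg).
Take 2 servings of sweet potato: uses 248 kcal, +54.0 mg vitamin C (running total 262.0 mg).
Take 3 servings of carrots: uses 156 kcal, +27.0 mg vitamin C (running total 289.0 mg).
Take 0.1818 servings of banana: uses 20 kcal, +2.4 mg vitamin C (running total 291.4 mg).
Filling greedily by vitamin C-per-kcal is optimal for one linear limit, giving 291.4 mg.

291.4 mg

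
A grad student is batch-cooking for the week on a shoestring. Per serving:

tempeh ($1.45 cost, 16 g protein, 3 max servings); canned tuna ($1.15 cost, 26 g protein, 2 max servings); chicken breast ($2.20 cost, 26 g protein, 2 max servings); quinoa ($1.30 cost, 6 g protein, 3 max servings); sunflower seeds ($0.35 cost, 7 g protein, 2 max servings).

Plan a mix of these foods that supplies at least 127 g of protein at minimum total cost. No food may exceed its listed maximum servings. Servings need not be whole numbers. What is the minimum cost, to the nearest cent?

$8.22

Cost per g of protein: canned tuna $0.0442, sunflower seeds $0.0500, chicken breast $0.0846, tempeh $0.0906, quinoa $0.2167.
Take 2 servings of canned tuna: +52.0 g protein for $2.30 (total $2.30, still need 75.0 g).
Take 2 servings of sunflower seeds: +14.0 g protein for $0.70 (total $3.00, still need 61.0 g).
Take 2 servings of chicken breast: +52.0 g protein for $4.40 (total $7.40, still need 9.0 g).
Take 0.5625 servings of tempeh: +9.0 g protein for $0.82 (total $8.22, still need 0.0 g).
Greedy by cheapest-per-g is optimal for a single linear constraint, so the minimum cost is $8.22.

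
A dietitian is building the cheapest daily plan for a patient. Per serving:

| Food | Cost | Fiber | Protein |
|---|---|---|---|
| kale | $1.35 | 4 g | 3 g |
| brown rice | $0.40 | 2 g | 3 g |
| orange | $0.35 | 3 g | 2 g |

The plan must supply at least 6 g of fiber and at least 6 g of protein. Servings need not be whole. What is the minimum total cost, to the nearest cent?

Check every corner: each single food scaled to meet both minima, and each pair solved so both constraints bind.
kale only: max(6/4, 6/3) = 2 servings → $2.70.
brown rice only: max(6/2, 6/3) = 3 servings → $1.20.
orange only: max(6/3, 6/2) = 3 servings → $1.05.
kale + brown rice with both tight: 1 serving and 1 serving → $1.75.
kale + orange with both targets exact would need a negative amount; discard.
brown rice + orange with both tight: 1.2 servings and 1.2 servings → $0.90.
So the least-cost plan costs $0.90.

$0.90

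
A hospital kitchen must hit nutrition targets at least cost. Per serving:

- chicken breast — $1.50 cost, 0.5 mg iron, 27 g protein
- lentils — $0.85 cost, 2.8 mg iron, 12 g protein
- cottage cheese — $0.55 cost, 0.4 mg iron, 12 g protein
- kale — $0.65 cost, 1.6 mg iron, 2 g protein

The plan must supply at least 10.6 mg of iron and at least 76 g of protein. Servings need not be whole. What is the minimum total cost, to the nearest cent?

$4.49

Minimising a linear cost over {iron ≥ 10.6, protein ≥ 76, servings ≥ 0} — the optimum is at a vertex, using one or two foods.
chicken breast only: max(10.6/0.5, 76/27) = 21.2 servings → $31.80.
lentils only: max(10.6/2.8, 76/12) = 6.333 servings → $5.38.
cottage cheese only: max(10.6/0.4, 76/12) = 26.5 servings → $14.57.
kale only: max(10.6/1.6, 76/2) = 38 servings → $24.70.
chicken breast + lentils with both tight: 1.23 servings and 3.566 servings → $4.88.
chicken breast + cottage cheese: intersection lies outside the first quadrant.
chicken breast + kale with both tight: 2.379 servings and 5.882 servings → $7.39.
lentils + cottage cheese with both tight: 3.361 servings and 2.972 servings → $4.49.
lentils + kale with both targets exact would need a negative amount; discard.
cottage cheese + kale with both tight: 5.457 servings and 5.261 servings → $6.42.
Cheapest feasible corner: $4.49.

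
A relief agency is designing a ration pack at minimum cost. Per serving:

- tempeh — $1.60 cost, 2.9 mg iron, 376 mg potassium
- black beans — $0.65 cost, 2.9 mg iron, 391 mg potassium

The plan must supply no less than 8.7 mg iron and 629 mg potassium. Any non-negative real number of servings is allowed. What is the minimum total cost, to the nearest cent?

$1.95

A basic optimal solution has at most two foods positive. Try each food alone and each pair with both targets met exactly.
tempeh only: max(8.7/2.9, 629/376) = 3 servings → $4.80.
black beans only: max(8.7/2.9, 629/391) = 3 servings → $1.95.
tempeh + black beans with both targets exact would need a negative amount; discard.
So the least-cost plan costs $1.95.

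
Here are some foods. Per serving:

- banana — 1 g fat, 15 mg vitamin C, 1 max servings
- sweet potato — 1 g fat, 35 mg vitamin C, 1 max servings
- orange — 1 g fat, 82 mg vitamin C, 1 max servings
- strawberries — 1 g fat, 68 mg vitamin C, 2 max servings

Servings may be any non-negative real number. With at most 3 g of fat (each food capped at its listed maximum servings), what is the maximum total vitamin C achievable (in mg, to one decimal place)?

218.0 mg

Vitamin C per g fat: orange 82, strawberries 68, sweet potato 35, banana 15.
Take 1 serving of orange: uses 1 g fat, +82.0 mg vitamin C (running total 82.0 mg).
Take 2 servings of strawberries: uses 2 g fat, +136.0 mg vitamin C (running total 218.0 mg).
Filling greedily by vitamin C-per-g fat is optimal for one linear limit, giving 218.0 mg.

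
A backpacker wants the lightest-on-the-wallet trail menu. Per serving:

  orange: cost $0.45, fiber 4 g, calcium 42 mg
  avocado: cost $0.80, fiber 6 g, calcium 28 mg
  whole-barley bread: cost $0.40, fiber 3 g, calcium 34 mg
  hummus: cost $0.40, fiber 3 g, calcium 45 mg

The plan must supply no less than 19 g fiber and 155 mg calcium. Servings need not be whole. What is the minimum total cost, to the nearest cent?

Minimising a linear cost over {fiber ≥ 19, calcium ≥ 155, servings ≥ 0} — the optimum is at a vertex, using one or two foods.
orange only: max(19/4, 155/42) = 4.75 servings → $2.14.
avocado only: max(19/6, 155/28) = 5.536 servings → $4.43.
whole-barley bread only: max(19/3, 155/34) = 6.333 servings → $2.53.
hummus only: max(19/3, 155/45) = 6.333 servings → $2.53.
orange + avocado with both tight: 2.843 servings and 1.271 servings → $2.30.
orange + whole-barley bread with both targets exact would need a negative amount; discard.
orange + hummus with both targets exact would need a negative amount; discard.
avocado + whole-barley bread with both tight: 1.508 servings and 3.317 servings → $2.53.
avocado + hummus with both tight: 2.097 servings and 2.14 servings → $2.53.
whole-barley bread + hummus: intersection lies outside the first quadrant.
Cheapest feasible corner: $2.14.

$2.14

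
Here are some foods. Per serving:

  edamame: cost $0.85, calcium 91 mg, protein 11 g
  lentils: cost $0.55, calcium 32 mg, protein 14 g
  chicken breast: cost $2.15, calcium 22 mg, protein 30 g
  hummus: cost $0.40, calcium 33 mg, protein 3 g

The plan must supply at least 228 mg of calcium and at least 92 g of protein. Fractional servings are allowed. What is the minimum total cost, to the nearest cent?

$3.73

This is a tiny linear program; its minimum lies at a vertex of the feasible set. List the vertices and price them.
edamame only: max(228/91, 92/11) = 8.364 servings → $7.11.
lentils only: max(228/32, 92/14) = 7.125 servings → $3.92.
chicken breast only: max(228/22, 92/30) = 10.36 servings → $22.28.
hummus only: max(228/33, 92/3) = 30.67 servings → $12.27.
edamame + lentils with both tight: 0.269 servings and 6.36 servings → $3.73.
edamame + chicken breast with both tight: 1.936 servings and 2.357 servings → $6.71.
edamame + hummus: intersection lies outside the first quadrant.
lentils + chicken breast: the both-tight solution has a negative serving — not a feasible corner.
lentils + hummus with both tight: 6.426 servings and 0.6776 servings → $3.81.
chicken breast + hummus with both tight: 2.545 servings and 5.212 servings → $7.56.
The minimum over all feasible corners is $3.73.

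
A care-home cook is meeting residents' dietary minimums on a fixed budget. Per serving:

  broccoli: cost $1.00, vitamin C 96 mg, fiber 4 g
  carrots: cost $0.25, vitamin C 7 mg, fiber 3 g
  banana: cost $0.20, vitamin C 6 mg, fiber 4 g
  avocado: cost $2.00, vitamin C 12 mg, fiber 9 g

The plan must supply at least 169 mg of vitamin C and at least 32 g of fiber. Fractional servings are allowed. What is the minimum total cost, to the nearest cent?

For a min-cost LP with two ≥-constraints, a basic feasible solution has at most two positive variables.
broccoli only: max(169/96, 32/4) = 8 servings → $8.00.
carrots only: max(169/7, 32/3) = 24.14 servings → $6.04.
banana only: max(169/6, 32/4) = 28.17 servings → $5.63.
avocado only: max(169/12, 32/9) = 14.08 servings → $28.17.
broccoli + carrots with both tight: 1.088 servings and 9.215 servings → $3.39.
broccoli + banana with both tight: 1.344 servings and 6.656 servings → $2.68.
broccoli + avocado with both tight: 1.393 servings and 2.936 servings → $7.27.
carrots + banana: the both-tight solution has a negative serving — not a feasible corner.
carrots + avocado: the both-tight solution has a negative serving — not a feasible corner.
banana + avocado with both targets exact would need a negative amount; discard.
So the least-cost plan costs $2.68.

$2.68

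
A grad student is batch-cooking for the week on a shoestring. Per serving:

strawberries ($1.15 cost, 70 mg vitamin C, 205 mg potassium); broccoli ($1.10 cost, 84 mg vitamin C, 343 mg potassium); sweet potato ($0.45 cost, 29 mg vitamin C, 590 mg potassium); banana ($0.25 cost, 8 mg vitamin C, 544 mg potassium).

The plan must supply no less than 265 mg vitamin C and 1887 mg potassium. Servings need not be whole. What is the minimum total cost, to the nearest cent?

$3.59

Two binding constraints pin down two serving amounts, so the optimal mix uses at most two foods. The candidates are each food alone (scaled to the tighter of vitamin C/potassium) and each pair with both constraints tight.
strawberries only: max(265/70, 1887/205) = 9.205 servings → $10.59.
broccoli only: max(265/84, 1887/343) = 5.501 servings → $6.05.
sweet potato only: max(265/29, 1887/590) = 9.138 servings → $4.11.
banana only: max(265/8, 1887/544) = 33.12 servings → $8.28.
strawberries + broccoli: intersection lies outside the first quadrant.
strawberries + sweet potato with both tight: 2.874 servings and 2.2 servings → $4.30.
strawberries + banana with both tight: 3.542 servings and 2.134 servings → $4.61.
broccoli + sweet potato with both tight: 2.565 servings and 1.707 servings → $3.59.
broccoli + banana with both tight: 3.005 servings and 1.574 servings → $3.70.
sweet potato + banana: intersection lies outside the first quadrant.
So the least-cost plan costs $3.59.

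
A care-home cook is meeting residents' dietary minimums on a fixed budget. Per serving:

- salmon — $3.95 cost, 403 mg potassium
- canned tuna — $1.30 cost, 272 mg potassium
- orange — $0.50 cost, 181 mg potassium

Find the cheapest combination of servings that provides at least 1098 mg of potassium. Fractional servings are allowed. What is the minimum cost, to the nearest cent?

$3.03

Cost per mg of potassium: orange $0.0028, canned tuna $0.0048, salmon $0.0098.
With no serving limits, use only orange: 1098 mg / 181 mg = 6.066 servings × $0.50 = $3.03.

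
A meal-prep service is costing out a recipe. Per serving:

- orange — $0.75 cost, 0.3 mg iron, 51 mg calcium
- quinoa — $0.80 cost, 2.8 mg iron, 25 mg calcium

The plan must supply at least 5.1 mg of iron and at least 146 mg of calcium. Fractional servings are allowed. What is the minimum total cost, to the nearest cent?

Compare the cost at each extreme point of the feasible region.
orange only: max(5.1/0.3, 146/51) = 17 servings → $12.75.
quinoa only: max(5.1/2.8, 146/25) = 5.84 servings → $4.67.
orange + quinoa with both tight: 2.079 servings and 1.599 servings → $2.84.
The minimum over all feasible corners is $2.84.

$2.84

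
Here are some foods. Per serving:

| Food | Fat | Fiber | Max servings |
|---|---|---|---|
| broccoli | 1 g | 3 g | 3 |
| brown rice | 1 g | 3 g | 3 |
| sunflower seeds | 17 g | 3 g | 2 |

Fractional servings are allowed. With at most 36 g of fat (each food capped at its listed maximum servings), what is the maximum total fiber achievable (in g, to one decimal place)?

23.3 g

Fiber per g fat: broccoli 3, brown rice 3, sunflower seeds 0.1765.
Take 3 servings of broccoli: uses 3 g fat, +9.0 g fiber (running total 9.0 g).
Take 3 servings of brown rice: uses 3 g fat, +9.0 g fiber (running total 18.0 g).
Take 1.765 servings of sunflower seeds: uses 30 g fat, +5.3 g fiber (running total 23.3 g).
Greedy by best ratio exhausts the fat allowance optimally: 23.3 g.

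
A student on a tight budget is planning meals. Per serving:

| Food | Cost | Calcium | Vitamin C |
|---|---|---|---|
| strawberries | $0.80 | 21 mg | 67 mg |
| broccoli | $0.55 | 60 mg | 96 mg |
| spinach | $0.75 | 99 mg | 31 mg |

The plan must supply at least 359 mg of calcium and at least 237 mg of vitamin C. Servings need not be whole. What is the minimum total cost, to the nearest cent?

$2.87

For a min-cost LP with two ≥-constraints, a basic feasible solution has at most two positive variables.
strawberries only: max(359/21, 237/67) = 17.1 servings → $13.68.
broccoli only: max(359/60, 237/96) = 5.983 servings → $3.29.
spinach only: max(359/99, 237/31) = 7.645 servings → $5.73.
strawberries + broccoli: the both-tight solution has a negative serving — not a feasible corner.
strawberries + spinach with both tight: 2.062 servings and 3.189 servings → $4.04.
broccoli + spinach with both tight: 1.614 servings and 2.648 servings → $2.87.
Cheapest feasible corner: $2.87.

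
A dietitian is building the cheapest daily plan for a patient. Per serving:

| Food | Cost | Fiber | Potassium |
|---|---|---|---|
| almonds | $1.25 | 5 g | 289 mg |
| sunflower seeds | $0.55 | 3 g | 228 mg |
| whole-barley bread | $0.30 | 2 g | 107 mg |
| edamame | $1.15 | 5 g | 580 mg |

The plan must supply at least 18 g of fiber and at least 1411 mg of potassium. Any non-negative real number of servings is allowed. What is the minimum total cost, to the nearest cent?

$3.27

Check every corner: each single food scaled to meet both minima, and each pair solved so both constraints bind.
almonds only: max(18/5, 1411/289) = 4.882 servings → $6.10.
sunflower seeds only: max(18/3, 1411/228) = 6.189 servings → $3.40.
whole-barley bread only: max(18/2, 1411/107) = 13.19 servings → $3.96.
edamame only: max(18/5, 1411/580) = 3.6 servings → $4.14.
almonds + sunflower seeds: the both-tight solution has a negative serving — not a feasible corner.
almonds + whole-barley bread: intersection lies outside the first quadrant.
almonds + edamame with both tight: 2.326 servings and 1.274 servings → $4.37.
sunflower seeds + whole-barley bread: the both-tight solution has a negative serving — not a feasible corner.
sunflower seeds + edamame with both tight: 5.642 servings and 0.215 servings → $3.35.
whole-barley bread + edamame with both tight: 5.416 servings and 1.434 servings → $3.27.
The minimum over all feasible corners is $3.27.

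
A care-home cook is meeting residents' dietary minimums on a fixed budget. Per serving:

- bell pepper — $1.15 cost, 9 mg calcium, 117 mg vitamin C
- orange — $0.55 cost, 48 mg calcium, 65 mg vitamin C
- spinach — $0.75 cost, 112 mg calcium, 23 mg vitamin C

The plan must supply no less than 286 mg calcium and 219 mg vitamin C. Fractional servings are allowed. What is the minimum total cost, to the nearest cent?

At the optimum either one food covers both requirements or two foods hit both targets exactly; no other combination can be cheaper.
bell pepper only: max(286/9, 219/117) = 31.78 servings → $36.54.
orange only: max(286/48, 219/65) = 5.958 servings → $3.28.
spinach only: max(286/112, 219/23) = 9.522 servings → $7.14.
bell pepper + orange: intersection lies outside the first quadrant.
bell pepper + spinach with both tight: 1.392 servings and 2.442 servings → $3.43.
orange + spinach with both tight: 2.906 servings and 1.308 servings → $2.58.
Cheapest feasible corner: $2.58.

$2.58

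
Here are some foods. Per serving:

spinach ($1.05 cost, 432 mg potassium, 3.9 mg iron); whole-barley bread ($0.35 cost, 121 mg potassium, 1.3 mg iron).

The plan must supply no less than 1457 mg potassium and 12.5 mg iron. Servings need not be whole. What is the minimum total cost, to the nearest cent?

$3.54

Compare the cost at each extreme point of the feasible region.
spinach only: max(1457/432, 12.5/3.9) = 3.373 servings → $3.54.
whole-barley bread only: max(1457/121, 12.5/1.3) = 12.04 servings → $4.21.
spinach + whole-barley bread with both targets exact would need a negative amount; discard.
So the least-cost plan costs $3.54.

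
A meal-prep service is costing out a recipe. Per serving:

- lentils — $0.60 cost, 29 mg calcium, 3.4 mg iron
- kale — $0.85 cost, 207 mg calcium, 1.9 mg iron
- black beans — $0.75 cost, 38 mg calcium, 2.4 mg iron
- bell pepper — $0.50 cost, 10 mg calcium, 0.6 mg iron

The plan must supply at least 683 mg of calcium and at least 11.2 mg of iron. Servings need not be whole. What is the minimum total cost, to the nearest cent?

Minimising a linear cost over {calcium ≥ 683, iron ≥ 11.2, servings ≥ 0} — the optimum is at a vertex, using one or two foods.
lentils only: max(683/29, 11.2/3.4) = 23.55 servings → $14.13.
kale only: max(683/207, 11.2/1.9) = 5.895 servings → $5.01.
black beans only: max(683/38, 11.2/2.4) = 17.97 servings → $13.48.
bell pepper only: max(683/10, 11.2/0.6) = 68.3 servings → $34.15.
lentils + kale with both tight: 1.573 servings and 3.079 servings → $3.56.
lentils + black beans with both targets exact would need a negative amount; discard.
lentils + bell pepper: intersection lies outside the first quadrant.
kale + black beans with both tight: 2.858 servings and 2.404 servings → $4.23.
kale + bell pepper with both tight: 2.831 servings and 9.702 servings → $7.26.
black beans + bell pepper: intersection lies outside the first quadrant.
Cheapest feasible corner: $3.56.

$3.56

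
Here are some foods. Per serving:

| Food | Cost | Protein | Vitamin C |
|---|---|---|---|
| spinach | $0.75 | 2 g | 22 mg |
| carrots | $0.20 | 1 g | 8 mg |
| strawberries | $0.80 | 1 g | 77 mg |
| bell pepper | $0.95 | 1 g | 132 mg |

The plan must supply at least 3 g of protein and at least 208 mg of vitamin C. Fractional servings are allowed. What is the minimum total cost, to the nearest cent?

Minimising a linear cost over {protein ≥ 3, vitamin C ≥ 208, servings ≥ 0} — the optimum is at a vertex, using one or two foods.
spinach only: max(3/2, 208/22) = 9.455 servings → $7.09.
carrots only: max(3/1, 208/8) = 26 servings → $5.20.
strawberries only: max(3/1, 208/77) = 3 servings → $2.40.
bell pepper only: max(3/1, 208/132) = 3 servings → $2.85.
spinach + carrots: the both-tight solution has a negative serving — not a feasible corner.
spinach + strawberries with both tight: 0.1742 servings and 2.652 servings → $2.25.
spinach + bell pepper with both tight: 0.7769 servings and 1.446 servings → $1.96.
carrots + strawberries with both tight: 0.3333 servings and 2.667 servings → $2.20.
carrots + bell pepper with both tight: 1.516 servings and 1.484 servings → $1.71.
strawberries + bell pepper: intersection lies outside the first quadrant.
The minimum over all feasible corners is $1.71.

$1.71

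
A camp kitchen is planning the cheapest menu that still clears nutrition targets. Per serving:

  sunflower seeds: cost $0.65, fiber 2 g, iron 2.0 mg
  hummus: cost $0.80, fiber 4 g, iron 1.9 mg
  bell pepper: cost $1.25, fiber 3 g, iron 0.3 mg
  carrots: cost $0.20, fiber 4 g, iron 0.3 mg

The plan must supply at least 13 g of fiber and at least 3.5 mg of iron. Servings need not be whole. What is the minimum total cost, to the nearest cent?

$1.40

At the optimum either one food covers both requirements or two foods hit both targets exactly; no other combination can be cheaper.
sunflower seeds only: max(13/2, 3.5/2.0) = 6.5 servings → $4.22.
hummus only: max(13/4, 3.5/1.9) = 3.25 servings → $2.60.
bell pepper only: max(13/3, 3.5/0.3) = 11.67 servings → $14.58.
carrots only: max(13/4, 3.5/0.3) = 11.67 servings → $2.33.
sunflower seeds + hummus: intersection lies outside the first quadrant.
sunflower seeds + bell pepper with both tight: 1.222 servings and 3.519 servings → $5.19.
sunflower seeds + carrots with both tight: 1.365 servings and 2.568 servings → $1.40.
hummus + bell pepper with both tight: 1.467 servings and 2.378 servings → $4.15.
hummus + carrots with both tight: 1.578 servings and 1.672 servings → $1.60.
bell pepper + carrots: intersection lies outside the first quadrant.
The minimum over all feasible corners is $1.40.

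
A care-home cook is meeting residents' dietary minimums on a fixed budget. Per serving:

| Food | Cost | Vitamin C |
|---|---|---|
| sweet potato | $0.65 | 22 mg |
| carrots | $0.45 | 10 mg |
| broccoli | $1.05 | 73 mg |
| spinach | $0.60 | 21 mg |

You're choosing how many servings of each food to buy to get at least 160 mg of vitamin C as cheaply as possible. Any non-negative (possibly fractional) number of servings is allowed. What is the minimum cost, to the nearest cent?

$2.30

Cost per mg of vitamin C: broccoli $0.0144, spinach $0.0286, sweet potato $0.0295, carrots $0.0450.
With no serving limits, use only broccoli: 160 mg / 73 mg = 2.192 servings × $1.05 = $2.30.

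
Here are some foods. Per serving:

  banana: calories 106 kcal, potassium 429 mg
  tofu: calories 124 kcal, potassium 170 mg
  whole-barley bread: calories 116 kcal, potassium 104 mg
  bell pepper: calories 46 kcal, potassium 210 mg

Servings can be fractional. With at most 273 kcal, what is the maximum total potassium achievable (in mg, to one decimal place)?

1246.3 mg

Potassium per kcal: bell pepper 4.565, banana 4.047, tofu 1.371, whole-barley bread 0.8966.
With no serving limits, spend the whole calories allowance on bell pepper: 273 kcal / 46 kcal × 210 mg = 1246.3 mg.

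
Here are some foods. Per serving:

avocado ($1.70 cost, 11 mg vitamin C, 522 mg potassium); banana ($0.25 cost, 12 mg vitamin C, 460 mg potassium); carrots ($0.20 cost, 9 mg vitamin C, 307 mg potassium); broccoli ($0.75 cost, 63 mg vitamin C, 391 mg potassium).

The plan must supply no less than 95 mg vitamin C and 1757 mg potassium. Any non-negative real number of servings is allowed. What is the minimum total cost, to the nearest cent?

A basic optimal solution has at most two foods positive. Try each food alone and each pair with both targets met exactly.
avocado only: max(95/11, 1757/522) = 8.636 servings → $14.68.
banana only: max(95/12, 1757/460) = 7.917 servings → $1.98.
carrots only: max(95/9, 1757/307) = 10.56 servings → $2.11.
broccoli only: max(95/63, 1757/391) = 4.494 servings → $3.37.
avocado + banana: intersection lies outside the first quadrant.
avocado + carrots with both targets exact would need a negative amount; discard.
avocado + broccoli with both tight: 2.573 servings and 1.059 servings → $5.17.
banana + carrots: intersection lies outside the first quadrant.
banana + broccoli with both tight: 3.028 servings and 0.9312 servings → $1.46.
carrots + broccoli with both tight: 4.648 servings and 0.8439 servings → $1.56.
Cheapest feasible corner: $1.46.

$1.46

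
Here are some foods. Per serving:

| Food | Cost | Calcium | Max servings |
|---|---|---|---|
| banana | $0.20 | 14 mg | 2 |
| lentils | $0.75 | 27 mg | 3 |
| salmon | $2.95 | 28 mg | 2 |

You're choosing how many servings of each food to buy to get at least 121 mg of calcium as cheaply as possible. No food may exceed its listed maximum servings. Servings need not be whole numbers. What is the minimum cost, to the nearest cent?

$3.91

Cost per mg of calcium: banana $0.0143, lentils $0.0278, salmon $0.1054.
Take 2 servings of banana: +28.0 mg calcium for $0.40 (total $0.40, still need 93.0 mg).
Take 3 servings of lentils: +81.0 mg calcium for $2.25 (total $2.65, still need 12.0 mg).
Take 0.4286 servings of salmon: +12.0 mg calcium for $1.26 (total $3.91, still need 0.0 mg).
Filling from the cheapest source first is optimal under one linear minimum: $3.91.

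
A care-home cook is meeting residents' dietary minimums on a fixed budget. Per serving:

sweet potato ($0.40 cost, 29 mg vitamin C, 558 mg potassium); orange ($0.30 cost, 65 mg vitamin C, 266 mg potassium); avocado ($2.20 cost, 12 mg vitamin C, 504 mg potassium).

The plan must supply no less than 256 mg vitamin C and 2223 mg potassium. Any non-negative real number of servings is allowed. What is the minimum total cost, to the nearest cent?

This is a tiny linear program; its minimum lies at a vertex of the feasible set. List the vertices and price them.
sweet potato only: max(256/29, 2223/558) = 8.828 servings → $3.53.
orange only: max(256/65, 2223/266) = 8.357 servings → $2.51.
avocado only: max(256/12, 2223/504) = 21.33 servings → $46.93.
sweet potato + orange with both tight: 2.675 servings and 2.745 servings → $1.89.
sweet potato + avocado: intersection lies outside the first quadrant.
orange + avocado with both tight: 3.461 servings and 2.584 servings → $6.72.
The minimum over all feasible corners is $1.89.

$1.89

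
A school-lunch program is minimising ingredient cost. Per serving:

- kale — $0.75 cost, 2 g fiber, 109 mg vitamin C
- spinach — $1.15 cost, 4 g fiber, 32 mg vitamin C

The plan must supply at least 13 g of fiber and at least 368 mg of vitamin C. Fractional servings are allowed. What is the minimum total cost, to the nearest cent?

A basic optimal solution has at most two foods positive. Try each food alone and each pair with both targets met exactly.
kale only: max(13/2, 368/109) = 6.5 servings → $4.88.
spinach only: max(13/4, 368/32) = 11.5 servings → $13.22.
kale + spinach with both tight: 2.839 servings and 1.831 servings → $4.23.
Cheapest feasible corner: $4.23.

$4.23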